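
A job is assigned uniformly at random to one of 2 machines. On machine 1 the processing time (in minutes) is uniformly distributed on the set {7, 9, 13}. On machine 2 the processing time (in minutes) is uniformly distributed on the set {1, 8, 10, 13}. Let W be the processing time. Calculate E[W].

53/6

E[W | machine 1] = (7+9+13)/3 = 29/3.
E[W | machine 2] = (1+8+10+13)/4 = 8.
E[W] = (1/2)·(29/3) + (1/2)·(8) = 53/6.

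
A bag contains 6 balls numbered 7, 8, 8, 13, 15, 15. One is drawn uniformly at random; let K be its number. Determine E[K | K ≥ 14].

P(K ≥ 14) = 1/3.
Σ over the event: 15·1/3 = 5.
E[K | K ≥ 14] = (5) / (1/3) = 15.

15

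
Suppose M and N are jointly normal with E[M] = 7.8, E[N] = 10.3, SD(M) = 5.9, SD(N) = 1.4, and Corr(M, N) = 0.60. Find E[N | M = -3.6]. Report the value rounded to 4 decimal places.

E[N | M=x] = μ_N + ρ(σ_N/σ_M)(x − μ_M) for jointly normal variables.
E[N | M=-3.6] = 10.3 + (0.60)·(1.4/5.9)·(-3.6 − (7.8)) = 10.3 + (0.142373)·(-11.4) = 8.6769.

8.6769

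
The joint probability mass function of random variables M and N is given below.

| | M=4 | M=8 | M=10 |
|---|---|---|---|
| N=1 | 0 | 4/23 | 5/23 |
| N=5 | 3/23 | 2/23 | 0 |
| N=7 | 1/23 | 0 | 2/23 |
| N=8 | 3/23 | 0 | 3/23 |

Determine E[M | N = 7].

P(N = 7) = 3/23.
Σ M·P over the event = 4·(1/23) + 10·(2/23) = 24/23.
E[M | N = 7] = (24/23) / (3/23) = 8.

8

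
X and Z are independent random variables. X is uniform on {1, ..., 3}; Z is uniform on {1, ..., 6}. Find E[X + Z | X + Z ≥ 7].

Outcomes with X + Z ≥ 7: (1,6), (2,5), (2,6), (3,4), (3,5), (3,6), each with probability 1/18.
E[X + Z | X + Z ≥ 7] = (7 + 7 + 8 + 7 + 8 + 9) / 6 = 23/3.

23/3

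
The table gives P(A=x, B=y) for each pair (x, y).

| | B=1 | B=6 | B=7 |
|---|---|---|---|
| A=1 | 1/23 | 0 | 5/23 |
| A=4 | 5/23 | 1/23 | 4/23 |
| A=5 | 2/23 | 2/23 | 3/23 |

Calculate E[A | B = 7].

3

P(B = 7) = 12/23.
Σ A·P over the event = 1·(5/23) + 4·(4/23) + 5·(3/23) = 36/23.
E[A | B = 7] = (36/23) / (12/23) = 3.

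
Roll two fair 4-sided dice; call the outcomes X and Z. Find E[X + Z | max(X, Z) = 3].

24/5

Outcomes with max(X, Z) = 3: (1,3), (2,3), (3,1), (3,2), (3,3), each with probability 1/16.
E[X + Z | max(X, Z) = 3] = (4 + 5 + 4 + 5 + 6) / 5 = 24/5.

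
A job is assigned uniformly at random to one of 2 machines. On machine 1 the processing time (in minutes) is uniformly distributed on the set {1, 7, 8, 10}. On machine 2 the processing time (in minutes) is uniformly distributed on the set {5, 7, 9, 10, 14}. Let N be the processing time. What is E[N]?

E[N | machine 1] = (1+7+8+10)/4 = 13/2.
E[N | machine 2] = (5+7+9+10+14)/5 = 9.
E[N] = (1/2)·(13/2) + (1/2)·(9) = 31/4.

31/4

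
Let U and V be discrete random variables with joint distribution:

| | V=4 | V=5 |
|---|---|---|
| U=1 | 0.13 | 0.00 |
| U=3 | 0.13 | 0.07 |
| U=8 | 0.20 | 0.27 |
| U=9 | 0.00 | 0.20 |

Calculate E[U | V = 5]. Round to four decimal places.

P(V = 5) = 0.54.
Σ U·P over the event = 3·(0.07) + 8·(0.27) + 9·(0.20) = 4.17.
E[U | V = 5] = (4.17) / (0.54) = 7.7222.

7.7222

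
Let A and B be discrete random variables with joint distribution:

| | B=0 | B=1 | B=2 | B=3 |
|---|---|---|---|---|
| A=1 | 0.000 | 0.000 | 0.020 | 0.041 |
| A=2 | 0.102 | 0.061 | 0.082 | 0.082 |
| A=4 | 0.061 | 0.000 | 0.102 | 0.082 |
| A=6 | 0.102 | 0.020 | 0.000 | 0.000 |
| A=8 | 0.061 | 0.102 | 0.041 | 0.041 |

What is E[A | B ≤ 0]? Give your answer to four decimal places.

P(B ≤ 0) = 0.326.
Σ A·P over the event = 2·(0.102) + 4·(0.061) + 6·(0.102) + 8·(0.061) = 1.548.
E[A | B ≤ 0] = (1.548) / (0.326) = 4.7485.

4.7485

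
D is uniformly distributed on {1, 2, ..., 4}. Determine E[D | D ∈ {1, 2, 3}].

P(D ∈ {1, 2, 3}) = 3/4.
Σ over the event: 1·1/4 + 2·1/4 + 3·1/4 = 3/2.
E[D | D ∈ {1, 2, 3}] = (3/2) / (3/4) = 2.

2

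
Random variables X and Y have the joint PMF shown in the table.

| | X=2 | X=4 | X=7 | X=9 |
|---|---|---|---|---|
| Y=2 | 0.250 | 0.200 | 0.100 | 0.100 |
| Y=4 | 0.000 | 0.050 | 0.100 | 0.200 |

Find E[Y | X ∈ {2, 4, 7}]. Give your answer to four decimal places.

2.4286

P(X ∈ {2, 4, 7}) = 0.700.
Σ Y·P over the event = 2·(0.250) + 2·(0.200) + 4·(0.050) + 2·(0.100) + 4·(0.100) = 1.700.
E[Y | X ∈ {2, 4, 7}] = (1.700) / (0.700) = 2.4286.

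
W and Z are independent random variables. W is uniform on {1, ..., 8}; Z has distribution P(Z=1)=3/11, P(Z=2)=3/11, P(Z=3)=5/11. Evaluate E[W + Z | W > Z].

P(W > Z) = 8/11.
Summing (W+Z)·P(x,y) over outcomes with W > Z gives 243/44.
E[W + Z | W > Z] = (243/44) / (8/11) = 243/32.

243/32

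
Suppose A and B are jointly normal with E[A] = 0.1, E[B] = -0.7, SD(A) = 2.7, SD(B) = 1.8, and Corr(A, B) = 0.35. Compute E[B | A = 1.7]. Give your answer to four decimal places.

For a bivariate normal, E[B | A=x] = μ_B + ρ·(σ_B/σ_A)·(x − μ_A).
E[B | A=1.7] = -0.7 + (0.35)·(1.8/2.7)·(1.7 − (0.1)) = -0.7 + (0.23333)·(1.6) = -0.3267.

-0.3267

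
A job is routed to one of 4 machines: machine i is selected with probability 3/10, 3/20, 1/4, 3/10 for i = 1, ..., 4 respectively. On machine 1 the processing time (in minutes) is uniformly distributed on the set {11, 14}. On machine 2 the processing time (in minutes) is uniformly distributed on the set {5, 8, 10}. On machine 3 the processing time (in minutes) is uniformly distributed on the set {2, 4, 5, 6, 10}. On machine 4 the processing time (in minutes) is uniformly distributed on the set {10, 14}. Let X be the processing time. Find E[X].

197/20

E[X | machine 1] = (11+14)/2 = 25/2.
E[X | machine 2] = (5+8+10)/3 = 23/3.
E[X | machine 3] = (2+4+5+6+10)/5 = 27/5.
E[X | machine 4] = (10+14)/2 = 12.
E[X] = (3/10)·(25/2) + (3/20)·(23/3) + (1/4)·(27/5) + (3/10)·(12) = 197/20.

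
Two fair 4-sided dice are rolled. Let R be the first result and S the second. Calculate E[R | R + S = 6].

Outcomes with R + S = 6: (2,4), (3,3), (4,2), each with probability 1/16.
E[R | R + S = 6] = (2 + 3 + 4) / 3 = 3.

3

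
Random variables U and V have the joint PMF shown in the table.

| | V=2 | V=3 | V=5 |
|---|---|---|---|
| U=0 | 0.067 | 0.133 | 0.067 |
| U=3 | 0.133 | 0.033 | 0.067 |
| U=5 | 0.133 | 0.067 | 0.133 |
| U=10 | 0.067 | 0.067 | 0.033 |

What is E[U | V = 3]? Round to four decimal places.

P(V = 3) = 0.300.
Σ U·P over the event = 0·(0.133) + 3·(0.033) + 5·(0.067) + 10·(0.067) = 1.104.
E[U | V = 3] = (1.104) / (0.300) = 3.6800.

3.6800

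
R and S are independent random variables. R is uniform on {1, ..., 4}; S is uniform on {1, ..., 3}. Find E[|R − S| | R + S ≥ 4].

4/3

Outcomes with R + S ≥ 4: (1,3), (2,2), (2,3), (3,1), (3,2), (3,3), (4,1), (4,2), (4,3), each with probability 1/12.
E[|R − S| | R + S ≥ 4] = (2 + 0 + 1 + 2 + 1 + 0 + 3 + 2 + 1) / 9 = 4/3.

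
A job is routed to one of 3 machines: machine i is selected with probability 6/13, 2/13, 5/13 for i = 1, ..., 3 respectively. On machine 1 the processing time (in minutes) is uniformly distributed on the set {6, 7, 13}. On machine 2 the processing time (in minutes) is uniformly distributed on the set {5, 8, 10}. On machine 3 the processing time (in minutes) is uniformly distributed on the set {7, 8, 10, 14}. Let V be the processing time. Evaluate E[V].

1393/156

E[V | machine 1] = (6+7+13)/3 = 26/3.
E[V | machine 2] = (5+8+10)/3 = 23/3.
E[V | machine 3] = (7+8+10+14)/4 = 39/4.
E[V] = (6/13)·(26/3) + (2/13)·(23/3) + (5/13)·(39/4) = 1393/156.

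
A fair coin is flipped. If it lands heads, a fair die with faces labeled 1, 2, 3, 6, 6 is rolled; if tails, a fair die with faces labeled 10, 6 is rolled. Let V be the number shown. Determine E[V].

29/5

E[V | heads] = (1+2+3+6+6)/5 = 18/5.
E[V | tails] = (10+6)/2 = 8.
E[V] = (1/2)·(18/5) + (1/2)·(8) = 29/5.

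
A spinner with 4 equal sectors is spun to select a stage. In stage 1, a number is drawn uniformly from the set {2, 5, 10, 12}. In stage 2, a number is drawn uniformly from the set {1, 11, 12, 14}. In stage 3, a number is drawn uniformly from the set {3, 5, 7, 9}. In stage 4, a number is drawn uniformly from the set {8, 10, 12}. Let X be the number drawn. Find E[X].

131/16

E[X | stage 1] = (2+5+10+12)/4 = 29/4.
E[X | stage 2] = (1+11+12+14)/4 = 19/2.
E[X | stage 3] = (3+5+7+9)/4 = 6.
E[X | stage 4] = (8+10+12)/3 = 10.
By the law of total expectation,
E[X] = (1/4)·(29/4) + (1/4)·(19/2) + (1/4)·(6) + (1/4)·(10) = 131/16.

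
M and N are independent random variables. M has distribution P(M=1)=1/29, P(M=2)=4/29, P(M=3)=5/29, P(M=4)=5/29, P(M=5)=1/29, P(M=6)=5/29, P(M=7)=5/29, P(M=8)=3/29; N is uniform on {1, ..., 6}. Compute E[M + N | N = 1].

P(N = 1) = 1/6.
Summing (M+N)·P(x,y) over outcomes with N = 1 gives 167/174.
E[M + N | N = 1] = (167/174) / (1/6) = 167/29.

167/29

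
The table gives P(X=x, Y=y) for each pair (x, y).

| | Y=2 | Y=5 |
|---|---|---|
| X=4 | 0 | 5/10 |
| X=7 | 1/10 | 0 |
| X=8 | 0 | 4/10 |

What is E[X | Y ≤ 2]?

7

P(Y ≤ 2) = 1/10.
Summing X·P(X=x,Y=y) over the conditioning event gives 7/10.
E[X | Y ≤ 2] = (7/10) / (1/10) = 7.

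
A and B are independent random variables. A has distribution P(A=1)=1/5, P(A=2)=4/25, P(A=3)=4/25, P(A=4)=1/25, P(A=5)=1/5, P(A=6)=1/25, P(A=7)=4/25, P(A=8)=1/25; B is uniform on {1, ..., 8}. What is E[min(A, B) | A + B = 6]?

P(A + B = 6) = 19/200.
Summing min(A,B)·P(x,y) over outcomes with A + B = 6 gives 4/25.
E[min(A, B) | A + B = 6] = (4/25) / (19/200) = 32/19.

32/19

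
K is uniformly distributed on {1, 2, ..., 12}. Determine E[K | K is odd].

Given K is odd, K is equally likely to be any of {1, 3, 5, 7, 9, 11}.
E[K | K is odd] = (1 + 3 + 5 + 7 + 9 + 11) / 6 = 6.

6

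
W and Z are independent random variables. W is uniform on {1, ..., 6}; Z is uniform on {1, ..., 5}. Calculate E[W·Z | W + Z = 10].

Outcomes with W + Z = 10: (5,5), (6,4), each with probability 1/30.
E[W·Z | W + Z = 10] = (25 + 24) / 2 = 49/2.

49/2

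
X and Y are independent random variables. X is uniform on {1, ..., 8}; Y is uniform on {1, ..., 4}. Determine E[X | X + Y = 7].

Outcomes with X + Y = 7: (3,4), (4,3), (5,2), (6,1), each with probability 1/32.
E[X | X + Y = 7] = (3 + 4 + 5 + 6) / 4 = 9/2.

9/2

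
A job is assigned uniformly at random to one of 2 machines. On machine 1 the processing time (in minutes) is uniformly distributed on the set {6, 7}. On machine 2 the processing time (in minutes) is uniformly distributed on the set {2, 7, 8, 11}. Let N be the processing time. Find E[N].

E[N | machine 1] = (6+7)/2 = 13/2.
E[N | machine 2] = (2+7+8+11)/4 = 7.
By the law of total expectation,
E[N] = (1/2)·(13/2) + (1/2)·(7) = 27/4.

27/4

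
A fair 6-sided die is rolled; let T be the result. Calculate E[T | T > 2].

Given T > 2, T is equally likely to be any of {3, 4, 5, 6}.
E[T | T > 2] = (3 + 4 + 5 + 6) / 4 = 9/2.

9/2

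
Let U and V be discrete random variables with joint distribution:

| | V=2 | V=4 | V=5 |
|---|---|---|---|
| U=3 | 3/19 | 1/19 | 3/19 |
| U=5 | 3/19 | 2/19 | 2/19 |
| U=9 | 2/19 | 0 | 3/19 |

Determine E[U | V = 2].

21/4

P(V = 2) = 8/19.
Σ U·P over the event = 3·(3/19) + 5·(3/19) + 9·(2/19) = 42/19.
E[U | V = 2] = (42/19) / (8/19) = 21/4.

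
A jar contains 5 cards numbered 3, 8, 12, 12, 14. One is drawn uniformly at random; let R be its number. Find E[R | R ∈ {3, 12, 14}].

41/4

P(R ∈ {3, 12, 14}) = 4/5.
Σ over the event: 3·1/5 + 12·2/5 + 14·1/5 = 41/5.
E[R | R ∈ {3, 12, 14}] = (41/5) / (4/5) = 41/4.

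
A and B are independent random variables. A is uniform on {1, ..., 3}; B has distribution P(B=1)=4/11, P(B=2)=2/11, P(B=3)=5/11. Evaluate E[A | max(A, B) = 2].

7/4

P(max(A, B) = 2) = 8/33.
Summing A·P(x,y) over outcomes with max(A, B) = 2 gives 14/33.
E[A | max(A, B) = 2] = (14/33) / (8/33) = 7/4.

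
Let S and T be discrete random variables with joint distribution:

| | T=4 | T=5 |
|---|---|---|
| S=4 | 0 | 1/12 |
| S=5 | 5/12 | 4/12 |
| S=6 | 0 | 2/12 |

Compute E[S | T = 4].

5

P(T = 4) = 5/12.
Σ S·P over the event = 5·(5/12) = 25/12.
E[S | T = 4] = (25/12) / (5/12) = 5.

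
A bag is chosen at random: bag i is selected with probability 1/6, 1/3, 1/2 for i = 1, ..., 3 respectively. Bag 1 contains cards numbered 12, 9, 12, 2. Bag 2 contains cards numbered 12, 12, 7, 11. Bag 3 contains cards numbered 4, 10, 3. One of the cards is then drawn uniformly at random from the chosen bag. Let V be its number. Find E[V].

187/24

E[V | bag 1] = (12+9+12+2)/4 = 35/4.
E[V | bag 2] = (12+12+7+11)/4 = 21/2.
E[V | bag 3] = (4+10+3)/3 = 17/3.
By the law of total expectation,
E[V] = (1/6)·(35/4) + (1/3)·(21/2) + (1/2)·(17/3) = 187/24.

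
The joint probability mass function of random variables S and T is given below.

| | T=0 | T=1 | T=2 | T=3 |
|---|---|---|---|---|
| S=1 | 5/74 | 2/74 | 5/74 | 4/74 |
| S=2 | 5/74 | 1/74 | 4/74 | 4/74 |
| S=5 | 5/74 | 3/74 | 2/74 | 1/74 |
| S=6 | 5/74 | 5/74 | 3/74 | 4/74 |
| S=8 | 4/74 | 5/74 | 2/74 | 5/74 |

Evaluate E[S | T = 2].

P(T = 2) = 8/37.
Σ S·P over the event = 1·(5/74) + 2·(4/74) + 5·(2/74) + 6·(3/74) + 8·(2/74) = 57/74.
E[S | T = 2] = (57/74) / (8/37) = 57/16.

57/16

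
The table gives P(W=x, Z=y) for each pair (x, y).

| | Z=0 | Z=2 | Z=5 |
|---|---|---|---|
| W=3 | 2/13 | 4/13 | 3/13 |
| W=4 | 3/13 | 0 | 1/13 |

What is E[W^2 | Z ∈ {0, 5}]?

109/9

P(Z ∈ {0, 5}) = 9/13.
Σ W^2·P over the event = 9·(2/13) + 9·(3/13) + 16·(3/13) + 16·(1/13) = 109/13.
E[W^2 | Z ∈ {0, 5}] = (109/13) / (9/13) = 109/9.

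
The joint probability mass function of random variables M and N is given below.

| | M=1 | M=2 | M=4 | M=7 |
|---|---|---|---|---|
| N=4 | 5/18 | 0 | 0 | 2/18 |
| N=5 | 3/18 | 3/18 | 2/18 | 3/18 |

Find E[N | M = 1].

P(M = 1) = 4/9.
Σ N·P over the event = 4·(5/18) + 5·(3/18) = 35/18.
E[N | M = 1] = (35/18) / (4/9) = 35/8.

35/8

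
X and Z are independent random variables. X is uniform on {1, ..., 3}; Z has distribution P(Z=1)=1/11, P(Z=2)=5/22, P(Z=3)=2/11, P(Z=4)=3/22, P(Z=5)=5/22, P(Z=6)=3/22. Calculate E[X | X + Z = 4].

P(X + Z = 4) = 1/6.
Summing X·P(x,y) over outcomes with X + Z = 4 gives 10/33.
E[X | X + Z = 4] = (10/33) / (1/6) = 20/11.

20/11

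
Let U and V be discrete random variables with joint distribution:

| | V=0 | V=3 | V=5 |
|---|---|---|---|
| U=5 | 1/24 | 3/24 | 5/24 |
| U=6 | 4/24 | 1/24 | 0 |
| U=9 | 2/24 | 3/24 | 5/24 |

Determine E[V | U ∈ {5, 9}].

68/19

P(U ∈ {5, 9}) = 19/24.
Σ V·P over the event = 0·(1/24) + 3·(3/24) + 5·(5/24) + 0·(2/24) + 3·(3/24) + 5·(5/24) = 17/6.
E[V | U ∈ {5, 9}] = (17/6) / (19/24) = 68/19.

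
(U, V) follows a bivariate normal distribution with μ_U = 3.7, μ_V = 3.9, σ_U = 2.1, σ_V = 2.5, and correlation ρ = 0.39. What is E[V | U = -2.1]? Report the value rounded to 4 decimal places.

The regression of V on U has slope ρ·σ_V/σ_U and passes through (μ_U, μ_V).
E[V | U=-2.1] = 3.9 + (0.39)·(2.5/2.1)·(-2.1 − (3.7)) = 3.9 + (0.46429)·(-5.8) = 1.2071.

1.2071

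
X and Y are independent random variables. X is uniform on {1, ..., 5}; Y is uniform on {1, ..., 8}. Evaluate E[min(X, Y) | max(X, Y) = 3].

Outcomes with max(X, Y) = 3: (1,3), (2,3), (3,1), (3,2), (3,3), each with probability 1/40.
E[min(X, Y) | max(X, Y) = 3] = (1 + 2 + 1 + 2 + 3) / 5 = 9/5.

9/5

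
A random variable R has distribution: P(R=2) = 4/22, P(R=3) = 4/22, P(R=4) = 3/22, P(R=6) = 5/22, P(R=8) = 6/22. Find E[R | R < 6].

P(R < 6) = 1/2.
Σ over the event: 2·2/11 + 3·2/11 + 4·3/22 = 16/11.
E[R | R < 6] = (16/11) / (1/2) = 32/11.

32/11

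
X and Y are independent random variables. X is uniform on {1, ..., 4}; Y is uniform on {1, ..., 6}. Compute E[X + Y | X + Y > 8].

Outcomes with X + Y > 8: (3,6), (4,5), (4,6), each with probability 1/24.
E[X + Y | X + Y > 8] = (9 + 9 + 10) / 3 = 28/3.

28/3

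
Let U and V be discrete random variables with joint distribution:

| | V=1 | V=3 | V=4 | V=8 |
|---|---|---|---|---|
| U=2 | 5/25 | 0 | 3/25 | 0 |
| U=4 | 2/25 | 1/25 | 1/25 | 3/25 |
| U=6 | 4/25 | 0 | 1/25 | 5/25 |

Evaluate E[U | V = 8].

21/4

P(V = 8) = 8/25.
Σ U·P over the event = 4·(3/25) + 6·(5/25) = 42/25.
E[U | V = 8] = (42/25) / (8/25) = 21/4.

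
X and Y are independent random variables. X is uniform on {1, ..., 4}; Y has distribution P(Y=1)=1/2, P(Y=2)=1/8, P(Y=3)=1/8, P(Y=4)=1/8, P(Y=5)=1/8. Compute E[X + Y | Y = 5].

15/2

P(Y = 5) = 1/8.
Summing (X+Y)·P(x,y) over outcomes with Y = 5 gives 15/16.
E[X + Y | Y = 5] = (15/16) / (1/8) = 15/2.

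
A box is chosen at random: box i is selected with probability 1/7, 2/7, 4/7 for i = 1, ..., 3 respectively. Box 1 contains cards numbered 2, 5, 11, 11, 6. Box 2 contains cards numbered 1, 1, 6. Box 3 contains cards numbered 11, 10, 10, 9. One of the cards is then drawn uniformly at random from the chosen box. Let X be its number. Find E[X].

157/21

E[X | box 1] = (2+5+11+11+6)/5 = 7.
E[X | box 2] = (1+1+6)/3 = 8/3.
E[X | box 3] = (11+10+10+9)/4 = 10.
E[X] = (1/7)·(7) + (2/7)·(8/3) + (4/7)·(10) = 157/21.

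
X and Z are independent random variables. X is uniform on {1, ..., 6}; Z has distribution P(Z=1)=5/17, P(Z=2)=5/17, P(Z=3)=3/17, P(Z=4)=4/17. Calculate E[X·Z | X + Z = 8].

169/12

P(X + Z = 8) = 2/17.
Summing XZ·P(x,y) over outcomes with X + Z = 8 gives 169/102.
E[X·Z | X + Z = 8] = (169/102) / (2/17) = 169/12.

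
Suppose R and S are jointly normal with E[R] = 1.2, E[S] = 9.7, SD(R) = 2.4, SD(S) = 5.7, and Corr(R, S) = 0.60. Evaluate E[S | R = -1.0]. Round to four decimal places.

6.5650

For a bivariate normal, E[S | R=x] = μ_S + ρ·(σ_S/σ_R)·(x − μ_R).
E[S | R=-1.0] = 9.7 + (0.60)·(5.7/2.4)·(-1.0 − (1.2)) = 9.7 + (1.425)·(-2.2) = 6.5650.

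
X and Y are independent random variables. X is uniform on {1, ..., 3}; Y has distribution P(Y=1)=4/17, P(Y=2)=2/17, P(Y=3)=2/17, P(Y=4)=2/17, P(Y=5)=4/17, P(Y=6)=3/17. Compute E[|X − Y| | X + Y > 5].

26/9

P(X + Y > 5) = 9/17.
Summing |X−Y|·P(x,y) over outcomes with X + Y > 5 gives 26/17.
E[|X − Y| | X + Y > 5] = (26/17) / (9/17) = 26/9.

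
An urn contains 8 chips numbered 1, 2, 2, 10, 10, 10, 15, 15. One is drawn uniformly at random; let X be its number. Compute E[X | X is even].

34/5

P(X is even) = 5/8.
Σ over the event: 2·1/4 + 10·3/8 = 17/4.
E[X | X is even] = (17/4) / (5/8) = 34/5.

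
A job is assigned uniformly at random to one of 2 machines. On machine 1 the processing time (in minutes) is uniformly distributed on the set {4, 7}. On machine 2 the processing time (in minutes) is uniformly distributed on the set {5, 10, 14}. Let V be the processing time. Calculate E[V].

E[V | machine 1] = (4+7)/2 = 11/2.
E[V | machine 2] = (5+10+14)/3 = 29/3.
By the law of total expectation,
E[V] = (1/2)·(11/2) + (1/2)·(29/3) = 91/12.

91/12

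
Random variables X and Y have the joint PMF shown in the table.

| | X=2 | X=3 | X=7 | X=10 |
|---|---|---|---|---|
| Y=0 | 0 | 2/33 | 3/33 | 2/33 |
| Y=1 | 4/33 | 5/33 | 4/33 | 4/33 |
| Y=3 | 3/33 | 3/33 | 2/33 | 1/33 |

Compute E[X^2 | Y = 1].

P(Y = 1) = 17/33.
Σ X^2·P over the event = 4·(4/33) + 9·(5/33) + 49·(4/33) + 100·(4/33) = 219/11.
E[X^2 | Y = 1] = (219/11) / (17/33) = 657/17.

657/17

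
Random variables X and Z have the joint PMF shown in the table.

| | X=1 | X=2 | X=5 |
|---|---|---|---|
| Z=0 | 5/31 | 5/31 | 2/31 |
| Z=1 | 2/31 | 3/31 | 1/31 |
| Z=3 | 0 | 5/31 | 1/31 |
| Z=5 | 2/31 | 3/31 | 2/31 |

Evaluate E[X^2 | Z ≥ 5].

64/7

P(Z ≥ 5) = 7/31.
Σ X^2·P over the event = 1·(2/31) + 4·(3/31) + 25·(2/31) = 64/31.
E[X^2 | Z ≥ 5] = (64/31) / (7/31) = 64/7.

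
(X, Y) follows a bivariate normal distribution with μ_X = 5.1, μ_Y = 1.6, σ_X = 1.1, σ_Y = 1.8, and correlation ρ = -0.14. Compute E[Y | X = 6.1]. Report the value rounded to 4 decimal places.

The regression of Y on X has slope ρ·σ_Y/σ_X and passes through (μ_X, μ_Y).
E[Y | X=6.1] = 1.6 + (-0.14)·(1.8/1.1)·(6.1 − (5.1)) = 1.6 + (-0.22909)·(1) = 1.3709.

1.3709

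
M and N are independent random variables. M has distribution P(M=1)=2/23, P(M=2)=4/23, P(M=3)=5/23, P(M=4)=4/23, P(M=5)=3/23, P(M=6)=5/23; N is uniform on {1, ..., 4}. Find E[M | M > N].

P(M > N) = 29/46.
Summing M·P(x,y) over outcomes with M > N gives 133/46.
E[M | M > N] = (133/46) / (29/46) = 133/29.

133/29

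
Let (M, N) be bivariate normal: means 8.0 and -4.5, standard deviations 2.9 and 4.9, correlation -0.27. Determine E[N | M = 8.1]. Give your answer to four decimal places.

For a bivariate normal, E[N | M=x] = μ_N + ρ·(σ_N/σ_M)·(x − μ_M).
E[N | M=8.1] = -4.5 + (-0.27)·(4.9/2.9)·(8.1 − (8.0)) = -4.5 + (-0.45621)·(0.1) = -4.5456.

-4.5456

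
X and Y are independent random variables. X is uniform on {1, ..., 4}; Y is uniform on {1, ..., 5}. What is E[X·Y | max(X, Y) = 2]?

P(max(X, Y) = 2) = 3/20.
Summing XY·P(x,y) over outcomes with max(X, Y) = 2 gives 2/5.
E[X·Y | max(X, Y) = 2] = (2/5) / (3/20) = 8/3.

8/3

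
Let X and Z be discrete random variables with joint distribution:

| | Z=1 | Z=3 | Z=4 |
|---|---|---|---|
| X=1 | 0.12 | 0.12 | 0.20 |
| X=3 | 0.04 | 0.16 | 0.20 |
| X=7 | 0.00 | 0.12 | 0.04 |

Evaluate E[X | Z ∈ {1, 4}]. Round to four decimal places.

P(Z ∈ {1, 4}) = 0.60.
Σ X·P over the event = 1·(0.12) + 1·(0.20) + 3·(0.04) + 3·(0.20) + 7·(0.04) = 1.32.
E[X | Z ∈ {1, 4}] = (1.32) / (0.60) = 2.2000.

2.2000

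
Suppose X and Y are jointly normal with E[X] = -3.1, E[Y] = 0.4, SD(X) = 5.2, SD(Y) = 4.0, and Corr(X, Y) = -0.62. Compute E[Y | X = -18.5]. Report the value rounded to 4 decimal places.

7.7446

E[Y | X=x] = μ_Y + ρ(σ_Y/σ_X)(x − μ_X) for jointly normal variables.
E[Y | X=-18.5] = 0.4 + (-0.62)·(4.0/5.2)·(-18.5 − (-3.1)) = 0.4 + (-0.47692)·(-15.4) = 7.7446.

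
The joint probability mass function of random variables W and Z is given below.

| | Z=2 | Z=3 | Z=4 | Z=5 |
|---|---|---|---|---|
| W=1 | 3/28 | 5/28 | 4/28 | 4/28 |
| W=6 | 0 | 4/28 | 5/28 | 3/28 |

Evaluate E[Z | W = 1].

57/16

P(W = 1) = 4/7.
Σ Z·P over the event = 2·(3/28) + 3·(5/28) + 4·(4/28) + 5·(4/28) = 57/28.
E[Z | W = 1] = (57/28) / (4/7) = 57/16.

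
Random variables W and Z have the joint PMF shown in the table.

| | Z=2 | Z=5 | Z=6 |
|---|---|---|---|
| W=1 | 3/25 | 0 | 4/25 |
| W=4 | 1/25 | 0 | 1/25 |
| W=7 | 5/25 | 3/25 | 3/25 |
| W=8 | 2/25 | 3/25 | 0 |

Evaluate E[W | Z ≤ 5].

P(Z ≤ 5) = 17/25.
Σ W·P over the event = 1·(3/25) + 4·(1/25) + 7·(5/25) + 7·(3/25) + 8·(2/25) + 8·(3/25) = 103/25.
E[W | Z ≤ 5] = (103/25) / (17/25) = 103/17.

103/17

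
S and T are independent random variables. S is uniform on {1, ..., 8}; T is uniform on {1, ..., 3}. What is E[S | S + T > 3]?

P(S + T > 3) = 7/8.
Summing S·P(x,y) over outcomes with S + T > 3 gives 13/3.
E[S | S + T > 3] = (13/3) / (7/8) = 104/21.

104/21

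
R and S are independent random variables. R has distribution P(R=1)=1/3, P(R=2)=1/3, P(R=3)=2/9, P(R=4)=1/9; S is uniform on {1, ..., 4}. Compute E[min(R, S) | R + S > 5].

27/10

P(R + S > 5) = 5/18.
Summing min(R,S)·P(x,y) over outcomes with R + S > 5 gives 3/4.
E[min(R, S) | R + S > 5] = (3/4) / (5/18) = 27/10.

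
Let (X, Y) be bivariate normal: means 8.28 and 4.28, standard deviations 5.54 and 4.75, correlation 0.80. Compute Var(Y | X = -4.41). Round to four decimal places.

8.1225

The conditional variance in a bivariate normal is σ_Y²(1 − ρ²), independent of x.
Var(Y | X=-4.41) = (4.75)²·(1 − (0.80)²) = 22.5625·0.36 = 8.1225.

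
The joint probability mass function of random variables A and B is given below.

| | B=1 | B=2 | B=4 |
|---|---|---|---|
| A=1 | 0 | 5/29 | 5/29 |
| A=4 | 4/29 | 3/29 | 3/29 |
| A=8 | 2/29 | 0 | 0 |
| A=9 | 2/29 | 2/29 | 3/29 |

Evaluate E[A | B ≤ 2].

85/18

P(B ≤ 2) = 18/29.
Σ A·P over the event = 1·(5/29) + 4·(4/29) + 4·(3/29) + 8·(2/29) + 9·(2/29) + 9·(2/29) = 85/29.
E[A | B ≤ 2] = (85/29) / (18/29) = 85/18.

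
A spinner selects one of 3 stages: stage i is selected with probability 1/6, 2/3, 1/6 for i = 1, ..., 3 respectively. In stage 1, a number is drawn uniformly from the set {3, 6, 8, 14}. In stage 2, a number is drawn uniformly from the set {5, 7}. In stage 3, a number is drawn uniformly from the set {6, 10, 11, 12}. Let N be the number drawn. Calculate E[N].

E[N | stage 1] = (3+6+8+14)/4 = 31/4.
E[N | stage 2] = (5+7)/2 = 6.
E[N | stage 3] = (6+10+11+12)/4 = 39/4.
By the law of total expectation,
E[N] = (1/6)·(31/4) + (2/3)·(6) + (1/6)·(39/4) = 83/12.

83/12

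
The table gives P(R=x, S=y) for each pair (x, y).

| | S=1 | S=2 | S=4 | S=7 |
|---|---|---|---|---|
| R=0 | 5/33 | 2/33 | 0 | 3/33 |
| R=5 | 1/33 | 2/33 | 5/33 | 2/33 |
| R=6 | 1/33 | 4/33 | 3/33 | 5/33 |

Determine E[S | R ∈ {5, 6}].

P(R ∈ {5, 6}) = 23/33.
Σ S·P over the event = 1·(1/33) + 2·(2/33) + 4·(5/33) + 7·(2/33) + 1·(1/33) + 2·(4/33) + 4·(3/33) + 7·(5/33) = 95/33.
E[S | R ∈ {5, 6}] = (95/33) / (23/33) = 95/23.

95/23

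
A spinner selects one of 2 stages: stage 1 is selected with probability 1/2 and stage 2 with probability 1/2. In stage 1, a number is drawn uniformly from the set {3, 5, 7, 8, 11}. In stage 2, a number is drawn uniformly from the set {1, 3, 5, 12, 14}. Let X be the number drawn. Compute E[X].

69/10

E[X | stage 1] = (3+5+7+8+11)/5 = 34/5.
E[X | stage 2] = (1+3+5+12+14)/5 = 7.
E[X] = (1/2)·(34/5) + (1/2)·(7) = 69/10.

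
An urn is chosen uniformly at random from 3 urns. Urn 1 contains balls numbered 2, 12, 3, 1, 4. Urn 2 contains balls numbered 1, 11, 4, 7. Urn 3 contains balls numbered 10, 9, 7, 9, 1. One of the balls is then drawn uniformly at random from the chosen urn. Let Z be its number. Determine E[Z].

347/60

E[Z | urn 1] = (2+12+3+1+4)/5 = 22/5.
E[Z | urn 2] = (1+11+4+7)/4 = 23/4.
E[Z | urn 3] = (10+9+7+9+1)/5 = 36/5.
E[Z] = (1/3)·(22/5) + (1/3)·(23/4) + (1/3)·(36/5) = 347/60.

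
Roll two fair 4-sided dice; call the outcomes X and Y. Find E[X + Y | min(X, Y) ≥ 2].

6

Outcomes with min(X, Y) ≥ 2: (2,2), (2,3), (2,4), (3,2), (3,3), (3,4), (4,2), (4,3), (4,4), each with probability 1/16.
E[X + Y | min(X, Y) ≥ 2] = (4 + 5 + 6 + 5 + 6 + 7 + 6 + 7 + 8) / 9 = 6.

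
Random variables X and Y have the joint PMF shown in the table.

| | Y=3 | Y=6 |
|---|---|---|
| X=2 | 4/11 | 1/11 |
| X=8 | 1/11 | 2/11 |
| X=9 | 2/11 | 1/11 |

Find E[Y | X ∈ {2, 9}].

15/4

P(X ∈ {2, 9}) = 8/11.
Σ Y·P over the event = 3·(4/11) + 6·(1/11) + 3·(2/11) + 6·(1/11) = 30/11.
E[Y | X ∈ {2, 9}] = (30/11) / (8/11) = 15/4.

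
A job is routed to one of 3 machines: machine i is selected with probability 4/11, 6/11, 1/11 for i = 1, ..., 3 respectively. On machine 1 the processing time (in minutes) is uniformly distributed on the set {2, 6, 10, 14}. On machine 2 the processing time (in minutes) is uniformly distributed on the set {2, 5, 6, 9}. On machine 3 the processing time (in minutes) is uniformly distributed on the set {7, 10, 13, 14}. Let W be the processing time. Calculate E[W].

E[W | machine 1] = (2+6+10+14)/4 = 8.
E[W | machine 2] = (2+5+6+9)/4 = 11/2.
E[W | machine 3] = (7+10+13+14)/4 = 11.
E[W] = (4/11)·(8) + (6/11)·(11/2) + (1/11)·(11) = 76/11.

76/11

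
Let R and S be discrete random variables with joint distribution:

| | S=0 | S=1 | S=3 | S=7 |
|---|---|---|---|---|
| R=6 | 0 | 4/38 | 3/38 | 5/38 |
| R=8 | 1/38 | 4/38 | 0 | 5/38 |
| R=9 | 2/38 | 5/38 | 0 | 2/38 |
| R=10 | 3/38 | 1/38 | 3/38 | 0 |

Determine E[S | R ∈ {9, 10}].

P(R ∈ {9, 10}) = 8/19.
Summing S·P(R=x,S=y) over the conditioning event gives 29/38.
E[S | R ∈ {9, 10}] = (29/38) / (8/19) = 29/16.

29/16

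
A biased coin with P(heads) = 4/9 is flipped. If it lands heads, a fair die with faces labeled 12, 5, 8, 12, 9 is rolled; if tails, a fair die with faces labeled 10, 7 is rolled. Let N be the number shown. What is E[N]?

793/90

E[N | heads] = (12+5+8+12+9)/5 = 46/5.
E[N | tails] = (10+7)/2 = 17/2.
E[N] = (4/9)·(46/5) + (5/9)·(17/2) = 793/90.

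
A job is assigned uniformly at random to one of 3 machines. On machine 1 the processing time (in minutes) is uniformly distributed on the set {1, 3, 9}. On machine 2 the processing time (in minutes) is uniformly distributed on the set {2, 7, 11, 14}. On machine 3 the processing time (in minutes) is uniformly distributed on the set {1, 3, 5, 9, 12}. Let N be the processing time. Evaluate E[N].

E[N | machine 1] = (1+3+9)/3 = 13/3.
E[N | machine 2] = (2+7+11+14)/4 = 17/2.
E[N | machine 3] = (1+3+5+9+12)/5 = 6.
By the law of total expectation,
E[N] = (1/3)·(13/3) + (1/3)·(17/2) + (1/3)·(6) = 113/18.

113/18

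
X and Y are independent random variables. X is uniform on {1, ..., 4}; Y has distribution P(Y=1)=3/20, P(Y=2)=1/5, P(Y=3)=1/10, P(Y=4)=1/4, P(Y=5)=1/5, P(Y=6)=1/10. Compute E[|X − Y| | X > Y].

P(X > Y) = 19/80.
Summing |X−Y|·P(x,y) over outcomes with X > Y gives 2/5.
E[|X − Y| | X > Y] = (2/5) / (19/80) = 32/19.

32/19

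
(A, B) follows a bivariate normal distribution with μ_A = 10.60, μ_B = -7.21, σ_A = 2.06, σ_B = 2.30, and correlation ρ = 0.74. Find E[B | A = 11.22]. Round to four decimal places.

-6.6977

For a bivariate normal, E[B | A=x] = μ_B + ρ·(σ_B/σ_A)·(x − μ_A).
E[B | A=11.22] = -7.21 + (0.74)·(2.30/2.06)·(11.22 − (10.60)) = -7.21 + (0.82621)·(0.62) = -6.6977.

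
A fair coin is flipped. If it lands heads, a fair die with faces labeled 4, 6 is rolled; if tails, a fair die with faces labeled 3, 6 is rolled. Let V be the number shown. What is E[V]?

19/4

E[V | heads] = (4+6)/2 = 5.
E[V | tails] = (3+6)/2 = 9/2.
By the law of total expectation,
E[V] = (1/2)·(5) + (1/2)·(9/2) = 19/4.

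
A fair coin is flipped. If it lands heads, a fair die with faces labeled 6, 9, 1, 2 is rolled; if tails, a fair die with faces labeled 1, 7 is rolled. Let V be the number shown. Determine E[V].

E[V | heads] = (6+9+1+2)/4 = 9/2.
E[V | tails] = (1+7)/2 = 4.
E[V] = (1/2)·(9/2) + (1/2)·(4) = 17/4.

17/4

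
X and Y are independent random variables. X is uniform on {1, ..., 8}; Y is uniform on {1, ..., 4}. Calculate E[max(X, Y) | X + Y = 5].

Outcomes with X + Y = 5: (1,4), (2,3), (3,2), (4,1), each with probability 1/32.
E[max(X, Y) | X + Y = 5] = (4 + 3 + 3 + 4) / 4 = 7/2.

7/2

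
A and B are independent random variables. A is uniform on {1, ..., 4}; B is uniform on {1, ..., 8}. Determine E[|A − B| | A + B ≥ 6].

P(A + B ≥ 6) = 11/16.
Summing |A−B|·P(x,y) over outcomes with A + B ≥ 6 gives 35/16.
E[|A − B| | A + B ≥ 6] = (35/16) / (11/16) = 35/11.

35/11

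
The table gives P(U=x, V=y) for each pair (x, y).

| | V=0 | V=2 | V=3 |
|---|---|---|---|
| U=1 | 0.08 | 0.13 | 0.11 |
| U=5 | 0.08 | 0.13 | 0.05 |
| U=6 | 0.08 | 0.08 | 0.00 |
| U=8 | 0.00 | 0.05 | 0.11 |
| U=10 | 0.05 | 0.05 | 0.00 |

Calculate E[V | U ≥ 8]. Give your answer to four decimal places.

2.0385

P(U ≥ 8) = 0.26.
Σ V·P over the event = 2·(0.05) + 3·(0.11) + 0·(0.05) + 2·(0.05) = 0.53.
E[V | U ≥ 8] = (0.53) / (0.26) = 2.0385.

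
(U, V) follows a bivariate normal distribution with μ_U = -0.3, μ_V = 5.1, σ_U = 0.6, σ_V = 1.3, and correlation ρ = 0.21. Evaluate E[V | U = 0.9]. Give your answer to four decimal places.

For a bivariate normal, E[V | U=x] = μ_V + ρ·(σ_V/σ_U)·(x − μ_U).
E[V | U=0.9] = 5.1 + (0.21)·(1.3/0.6)·(0.9 − (-0.3)) = 5.1 + (0.455)·(1.2) = 5.6460.

5.6460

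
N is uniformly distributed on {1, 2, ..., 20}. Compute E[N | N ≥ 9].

Given N ≥ 9, N is equally likely to be any of {9, 10, 11, 12, 13, 14, 15, 16, 17, 18, 19, 20}.
E[N | N ≥ 9] = (9 + 10 + 11 + 12 + 13 + 14 + 15 + 16 + 17 + 18 + 19 + 20) / 12 = 29/2.

29/2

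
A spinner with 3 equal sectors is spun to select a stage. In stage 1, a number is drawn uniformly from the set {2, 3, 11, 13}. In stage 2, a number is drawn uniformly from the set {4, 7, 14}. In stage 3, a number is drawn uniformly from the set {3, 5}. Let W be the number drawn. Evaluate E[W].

235/36

E[W | stage 1] = (2+3+11+13)/4 = 29/4.
E[W | stage 2] = (4+7+14)/3 = 25/3.
E[W | stage 3] = (3+5)/2 = 4.
By the law of total expectation,
E[W] = (1/3)·(29/4) + (1/3)·(25/3) + (1/3)·(4) = 235/36.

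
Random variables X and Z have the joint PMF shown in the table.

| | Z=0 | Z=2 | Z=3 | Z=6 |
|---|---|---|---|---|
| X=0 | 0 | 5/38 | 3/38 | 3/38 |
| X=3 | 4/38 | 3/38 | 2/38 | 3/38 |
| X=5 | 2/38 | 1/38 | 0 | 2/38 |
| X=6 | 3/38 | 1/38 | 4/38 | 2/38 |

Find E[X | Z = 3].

P(Z = 3) = 9/38.
Summing X·P(X=x,Z=y) over the conditioning event gives 15/19.
E[X | Z = 3] = (15/19) / (9/38) = 10/3.

10/3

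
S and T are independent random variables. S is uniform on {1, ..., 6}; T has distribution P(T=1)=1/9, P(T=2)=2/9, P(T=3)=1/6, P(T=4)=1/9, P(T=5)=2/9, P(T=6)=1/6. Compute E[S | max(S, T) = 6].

51/11

P(max(S, T) = 6) = 11/36.
Summing S·P(x,y) over outcomes with max(S, T) = 6 gives 17/12.
E[S | max(S, T) = 6] = (17/12) / (11/36) = 51/11.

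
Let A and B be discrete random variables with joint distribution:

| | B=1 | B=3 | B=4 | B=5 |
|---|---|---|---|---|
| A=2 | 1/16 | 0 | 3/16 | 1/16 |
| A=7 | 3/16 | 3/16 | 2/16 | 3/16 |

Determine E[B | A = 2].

18/5

P(A = 2) = 5/16.
Summing B·P(A=x,B=y) over the conditioning event gives 9/8.
E[B | A = 2] = (9/8) / (5/16) = 18/5.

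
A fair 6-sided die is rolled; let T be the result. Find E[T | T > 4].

Given T > 4, T is equally likely to be any of {5, 6}.
E[T | T > 4] = (5 + 6) / 2 = 11/2.

11/2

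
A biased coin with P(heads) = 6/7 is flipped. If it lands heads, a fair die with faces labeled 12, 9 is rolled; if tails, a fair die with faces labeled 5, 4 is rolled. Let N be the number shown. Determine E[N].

E[N | heads] = (12+9)/2 = 21/2.
E[N | tails] = (5+4)/2 = 9/2.
By the law of total expectation,
E[N] = (6/7)·(21/2) + (1/7)·(9/2) = 135/14.

135/14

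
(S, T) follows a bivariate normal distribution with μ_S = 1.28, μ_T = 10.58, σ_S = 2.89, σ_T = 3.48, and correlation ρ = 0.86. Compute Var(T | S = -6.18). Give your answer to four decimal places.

For a bivariate normal, Var(T | S=x) = σ_T²(1 − ρ²).
Var(T | S=-6.18) = (3.48)²·(1 − (0.86)²) = 12.1104·0.2604 = 3.1535.

3.1535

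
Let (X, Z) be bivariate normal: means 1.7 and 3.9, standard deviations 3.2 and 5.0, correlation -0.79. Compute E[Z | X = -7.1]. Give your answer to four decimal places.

14.7625

E[Z | X=x] = μ_Z + ρ(σ_Z/σ_X)(x − μ_X) for jointly normal variables.
E[Z | X=-7.1] = 3.9 + (-0.79)·(5.0/3.2)·(-7.1 − (1.7)) = 3.9 + (-1.23438)·(-8.8) = 14.7625.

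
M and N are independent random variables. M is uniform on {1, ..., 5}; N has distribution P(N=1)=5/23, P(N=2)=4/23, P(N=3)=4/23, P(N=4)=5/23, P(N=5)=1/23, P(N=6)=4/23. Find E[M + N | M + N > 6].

422/51

P(M + N > 6) = 51/115.
Summing (M+N)·P(x,y) over outcomes with M + N > 6 gives 422/115.
E[M + N | M + N > 6] = (422/115) / (51/115) = 422/51.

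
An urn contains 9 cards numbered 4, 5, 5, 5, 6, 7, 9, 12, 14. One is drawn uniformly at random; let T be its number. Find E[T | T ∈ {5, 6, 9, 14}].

22/3

P(T ∈ {5, 6, 9, 14}) = 2/3.
Σ over the event: 5·1/3 + 6·1/9 + 9·1/9 + 14·1/9 = 44/9.
E[T | T ∈ {5, 6, 9, 14}] = (44/9) / (2/3) = 22/3.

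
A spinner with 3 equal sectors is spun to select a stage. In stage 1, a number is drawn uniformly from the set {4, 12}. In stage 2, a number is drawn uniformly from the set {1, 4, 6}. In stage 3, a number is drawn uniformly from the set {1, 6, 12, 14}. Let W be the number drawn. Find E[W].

E[W | stage 1] = (4+12)/2 = 8.
E[W | stage 2] = (1+4+6)/3 = 11/3.
E[W | stage 3] = (1+6+12+14)/4 = 33/4.
By the law of total expectation,
E[W] = (1/3)·(8) + (1/3)·(11/3) + (1/3)·(33/4) = 239/36.

239/36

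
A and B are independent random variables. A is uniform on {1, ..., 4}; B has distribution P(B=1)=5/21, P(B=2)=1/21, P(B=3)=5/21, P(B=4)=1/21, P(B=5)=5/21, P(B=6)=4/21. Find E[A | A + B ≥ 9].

P(A + B ≥ 9) = 13/84.
Summing A·P(x,y) over outcomes with A + B ≥ 9 gives 4/7.
E[A | A + B ≥ 9] = (4/7) / (13/84) = 48/13.

48/13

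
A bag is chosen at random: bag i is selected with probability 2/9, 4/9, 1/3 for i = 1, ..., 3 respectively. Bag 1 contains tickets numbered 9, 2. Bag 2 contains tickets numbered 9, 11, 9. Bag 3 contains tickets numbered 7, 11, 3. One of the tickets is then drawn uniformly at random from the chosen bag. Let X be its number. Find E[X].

E[X | bag 1] = (9+2)/2 = 11/2.
E[X | bag 2] = (9+11+9)/3 = 29/3.
E[X | bag 3] = (7+11+3)/3 = 7.
E[X] = (2/9)·(11/2) + (4/9)·(29/3) + (1/3)·(7) = 212/27.

212/27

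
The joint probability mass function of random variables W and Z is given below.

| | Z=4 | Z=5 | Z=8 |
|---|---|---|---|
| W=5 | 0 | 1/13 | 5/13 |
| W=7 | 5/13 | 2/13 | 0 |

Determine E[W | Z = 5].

19/3

P(Z = 5) = 3/13.
Σ W·P over the event = 5·(1/13) + 7·(2/13) = 19/13.
E[W | Z = 5] = (19/13) / (3/13) = 19/3.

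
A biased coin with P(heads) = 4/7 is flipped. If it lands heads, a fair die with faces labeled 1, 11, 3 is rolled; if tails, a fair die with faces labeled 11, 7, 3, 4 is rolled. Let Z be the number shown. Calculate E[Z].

E[Z | heads] = (1+11+3)/3 = 5.
E[Z | tails] = (11+7+3+4)/4 = 25/4.
E[Z] = (4/7)·(5) + (3/7)·(25/4) = 155/28.

155/28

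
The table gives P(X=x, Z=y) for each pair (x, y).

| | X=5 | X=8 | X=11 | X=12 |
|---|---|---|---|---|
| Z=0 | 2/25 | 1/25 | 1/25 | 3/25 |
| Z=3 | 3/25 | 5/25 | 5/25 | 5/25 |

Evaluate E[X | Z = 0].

P(Z = 0) = 7/25.
Σ X·P over the event = 5·(2/25) + 8·(1/25) + 11·(1/25) + 12·(3/25) = 13/5.
E[X | Z = 0] = (13/5) / (7/25) = 65/7.

65/7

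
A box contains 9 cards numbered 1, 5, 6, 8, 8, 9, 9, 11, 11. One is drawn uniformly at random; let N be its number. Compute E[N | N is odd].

P(N is odd) = 2/3.
Σ over the event: 1·1/9 + 5·1/9 + 9·2/9 + 11·2/9 = 46/9.
E[N | N is odd] = (46/9) / (2/3) = 23/3.

23/3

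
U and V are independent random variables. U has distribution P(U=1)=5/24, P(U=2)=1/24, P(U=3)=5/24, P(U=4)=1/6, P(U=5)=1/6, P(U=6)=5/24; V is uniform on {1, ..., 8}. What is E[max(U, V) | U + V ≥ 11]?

P(U + V ≥ 11) = 15/64.
Summing max(U,V)·P(x,y) over outcomes with U + V ≥ 11 gives 319/192.
E[max(U, V) | U + V ≥ 11] = (319/192) / (15/64) = 319/45.

319/45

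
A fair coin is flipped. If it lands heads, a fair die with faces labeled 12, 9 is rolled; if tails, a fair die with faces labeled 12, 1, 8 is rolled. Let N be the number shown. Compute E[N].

35/4

E[N | heads] = (12+9)/2 = 21/2.
E[N | tails] = (12+1+8)/3 = 7.
E[N] = (1/2)·(21/2) + (1/2)·(7) = 35/4.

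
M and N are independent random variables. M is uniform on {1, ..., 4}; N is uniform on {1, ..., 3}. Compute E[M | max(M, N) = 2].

P(max(M, N) = 2) = 1/4.
Summing M·P(x,y) over outcomes with max(M, N) = 2 gives 5/12.
E[M | max(M, N) = 2] = (5/12) / (1/4) = 5/3.

5/3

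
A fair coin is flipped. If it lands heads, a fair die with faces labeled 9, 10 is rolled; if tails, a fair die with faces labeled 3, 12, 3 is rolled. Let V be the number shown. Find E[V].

E[V | heads] = (9+10)/2 = 19/2.
E[V | tails] = (3+12+3)/3 = 6.
E[V] = (1/2)·(19/2) + (1/2)·(6) = 31/4.

31/4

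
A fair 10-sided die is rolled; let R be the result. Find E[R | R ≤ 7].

4

Given R ≤ 7, R is equally likely to be any of {1, 2, 3, 4, 5, 6, 7}.
E[R | R ≤ 7] = (1 + 2 + 3 + 4 + 5 + 6 + 7) / 7 = 4.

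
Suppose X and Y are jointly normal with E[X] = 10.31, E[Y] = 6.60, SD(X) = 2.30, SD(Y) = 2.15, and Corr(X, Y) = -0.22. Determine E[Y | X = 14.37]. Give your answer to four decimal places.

5.7651

E[Y | X=x] = μ_Y + ρ(σ_Y/σ_X)(x − μ_X) for jointly normal variables.
E[Y | X=14.37] = 6.60 + (-0.22)·(2.15/2.30)·(14.37 − (10.31)) = 6.60 + (-0.20565)·(4.06) = 5.7651.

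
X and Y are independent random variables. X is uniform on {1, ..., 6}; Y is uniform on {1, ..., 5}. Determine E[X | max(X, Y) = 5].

Outcomes with max(X, Y) = 5: (1,5), (2,5), (3,5), (4,5), (5,1), (5,2), (5,3), (5,4), (5,5), each with probability 1/30.
E[X | max(X, Y) = 5] = (1 + 2 + 3 + 4 + 5 + 5 + 5 + 5 + 5) / 9 = 35/9.

35/9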